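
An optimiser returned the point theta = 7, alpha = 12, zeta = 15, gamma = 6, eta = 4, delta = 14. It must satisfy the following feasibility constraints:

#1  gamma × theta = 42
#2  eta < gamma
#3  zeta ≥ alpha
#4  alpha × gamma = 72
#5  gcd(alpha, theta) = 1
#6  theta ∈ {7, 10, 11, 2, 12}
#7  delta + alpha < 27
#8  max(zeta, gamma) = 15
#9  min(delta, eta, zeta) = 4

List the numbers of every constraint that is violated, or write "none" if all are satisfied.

None — every constraint holds.

#1 gamma × theta = 6 × 7 = 42  ✓
#2 eta = 4, gamma = 6; 4 < 6  ✓
#3 zeta = 15, alpha = 12; 15 ≥ 12  ✓
#4 alpha × gamma = 12 × 6 = 72  ✓
#5 gcd(12, 7) = 1  ✓
#6 theta = 7 is in {7, 10, 11, 2, 12}  ✓
#7 delta + alpha = 14 + 12 = 26; 26 < 27  ✓
#8 max(15, 6) = 15  ✓
#9 min(14, 4, 15) = 4  ✓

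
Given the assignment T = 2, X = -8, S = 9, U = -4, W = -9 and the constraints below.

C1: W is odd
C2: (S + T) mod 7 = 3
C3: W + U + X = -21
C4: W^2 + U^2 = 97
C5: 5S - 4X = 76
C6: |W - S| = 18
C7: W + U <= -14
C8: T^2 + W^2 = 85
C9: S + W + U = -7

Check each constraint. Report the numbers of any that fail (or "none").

No — constraints 2, 5, 7, 9 are not satisfied.

C1: W = -9 is odd — OK.
C2: S + T = 11; 11 mod 7 = 4, not 3 — violated.
C3: W + U + X = -9 + (-4) + (-8) = -21 — OK.
C4: W^2 + U^2 = (-9)^2 + (-4)^2 = 81 + 16 = 97 — OK.
C5: 5S - 4X = 5(9) - 4(-8) = 77, not 76 — violated.
C6: |-9 - 9| = 18 — OK.
C7: W + U = -9 + (-4) = -13; -13 > -14, bound -14 not met — violated.
C8: T^2 + W^2 = 2^2 + (-9)^2 = 4 + 81 = 85 — OK.
C9: S + W + U = 9 + (-9) + (-4) = -4, not -7 — violated.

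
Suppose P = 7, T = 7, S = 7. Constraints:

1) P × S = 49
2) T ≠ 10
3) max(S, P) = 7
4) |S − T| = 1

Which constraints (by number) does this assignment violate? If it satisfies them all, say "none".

1) P × S = 7 × 7 = 49 — satisfied.
2) T = 7, and 7 ≠ 10 — satisfied.
3) max(7, 7) = 7 — satisfied.
4) |7 − 7| = 0, not 1 — violated.

Violated: 4.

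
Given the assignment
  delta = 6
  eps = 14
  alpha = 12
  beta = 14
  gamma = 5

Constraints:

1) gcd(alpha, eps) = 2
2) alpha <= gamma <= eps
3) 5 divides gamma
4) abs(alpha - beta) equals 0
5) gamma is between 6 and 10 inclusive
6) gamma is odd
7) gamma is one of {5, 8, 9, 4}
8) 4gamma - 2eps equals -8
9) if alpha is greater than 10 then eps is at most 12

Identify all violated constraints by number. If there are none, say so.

1) gcd(12, 14) = 2 — satisfied.
2) values 12, 5, 14; alpha = 12 is not <= gamma = 5 — violated.
3) 5 / 5 = 1, so 5 divides 5 — satisfied.
4) abs(12 - 14) = 2, not 0 — violated.
5) gamma = 5 is outside [6, 10] — violated.
6) gamma = 5 is odd — satisfied.
7) gamma = 5 is in {5, 8, 9, 4} — satisfied.
8) 4gamma - 2eps = 4(5) - 2(14) = -8 — satisfied.
9) alpha = 12 > 10, so we need eps ≤ 12; but eps = 14 > 12 — violated.

The assignment fails constraints 2, 4, 5, 9.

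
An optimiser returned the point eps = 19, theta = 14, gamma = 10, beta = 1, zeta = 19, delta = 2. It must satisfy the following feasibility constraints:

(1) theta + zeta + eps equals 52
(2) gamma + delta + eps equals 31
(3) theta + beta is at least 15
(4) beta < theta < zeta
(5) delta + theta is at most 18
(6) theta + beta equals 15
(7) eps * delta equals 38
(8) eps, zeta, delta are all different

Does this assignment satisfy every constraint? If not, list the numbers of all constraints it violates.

(1) theta + zeta + eps = 14 + 19 + 19 = 52 — holds.
(2) gamma + delta + eps = 10 + 2 + 19 = 31 — holds.
(3) theta + beta = 14 + 1 = 15; 15 ≥ 15 — holds.
(4) values 1 < 14 < 19 — holds.
(5) delta + theta = 2 + 14 = 16; 16 ≤ 18 — holds.
(6) theta + beta = 14 + 1 = 15 — holds.
(7) eps * delta = 19 * 2 = 38 — holds.
(8) eps = zeta = 19, not all different — fails.

Constraint 8 is violated.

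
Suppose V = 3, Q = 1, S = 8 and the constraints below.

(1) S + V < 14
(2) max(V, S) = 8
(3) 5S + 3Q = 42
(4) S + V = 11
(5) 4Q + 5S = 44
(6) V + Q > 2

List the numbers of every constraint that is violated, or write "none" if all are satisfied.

No — constraint 3 is not satisfied.

(1) S + V = 8 + 3 = 11; 11 < 14  yes
(2) max(3, 8) = 8  yes
(3) 5S + 3Q = 5(8) + 3(1) = 43, not 42  no
(4) S + V = 8 + 3 = 11  yes
(5) 4Q + 5S = 4(1) + 5(8) = 44  yes
(6) V + Q = 3 + 1 = 4; 4 > 2  yes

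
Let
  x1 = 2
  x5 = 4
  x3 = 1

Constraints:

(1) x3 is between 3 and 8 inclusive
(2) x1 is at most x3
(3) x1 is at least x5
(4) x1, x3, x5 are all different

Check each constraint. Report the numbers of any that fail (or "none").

No — constraints 1, 2, and 3 are not satisfied.

(1) x3 = 1 is outside [3, 8]  no
(2) x1 = 2, x3 = 1; 2 > 1 (want ≤)  no
(3) x1 = 2, x5 = 4; 2 < 4 (want ≥)  no
(4) values 2, 1, 4 are pairwise distinct  yes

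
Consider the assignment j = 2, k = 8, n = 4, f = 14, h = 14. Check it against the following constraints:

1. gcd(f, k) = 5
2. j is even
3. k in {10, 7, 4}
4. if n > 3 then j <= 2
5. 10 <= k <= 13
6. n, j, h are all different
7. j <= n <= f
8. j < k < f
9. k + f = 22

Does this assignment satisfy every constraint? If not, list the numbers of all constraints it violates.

No — constraints 1, 3, and 5 are not satisfied.

1. gcd(14, 8) = 2, not 5  ✗
2. j = 2 is even  ✓
3. k = 8 is not in {10, 7, 4}  ✗
4. n = 4 > 3, so we need j ≤ 2; j = 2 ≤ 2  ✓
5. k = 8 is outside [10, 13]  ✗
6. values 4, 2, 14 are pairwise distinct  ✓
7. values 2 <= 4 <= 14  ✓
8. values 2 < 8 < 14  ✓
9. k + f = 8 + 14 = 22  ✓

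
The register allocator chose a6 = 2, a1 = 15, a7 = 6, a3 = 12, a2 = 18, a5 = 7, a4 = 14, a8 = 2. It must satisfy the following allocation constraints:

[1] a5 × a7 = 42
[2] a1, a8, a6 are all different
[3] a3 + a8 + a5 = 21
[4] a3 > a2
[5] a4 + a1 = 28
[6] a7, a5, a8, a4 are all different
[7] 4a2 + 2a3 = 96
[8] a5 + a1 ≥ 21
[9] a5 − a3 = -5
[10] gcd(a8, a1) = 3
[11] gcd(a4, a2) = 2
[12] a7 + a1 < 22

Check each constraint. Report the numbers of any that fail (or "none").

No — constraints 2, 4, 5, and 10 are not satisfied.

[1] a5 × a7 = 7 × 6 = 42  OK
[2] a8 = a6 = 2, not all different  FAIL
[3] a3 + a8 + a5 = 12 + 2 + 7 = 21  OK
[4] a3 = 12, a2 = 18; 12 ≤ 18 (want >)  FAIL
[5] a4 + a1 = 14 + 15 = 29, not 28  FAIL
[6] values 6, 7, 2, 14 are pairwise distinct  OK
[7] 4a2 + 2a3 = 4(18) + 2(12) = 96  OK
[8] a5 + a1 = 7 + 15 = 22; 22 ≥ 21  OK
[9] a5 − a3 = 7 − 12 = -5  OK
[10] gcd(2, 15) = 1, not 3  FAIL
[11] gcd(14, 18) = 2  OK
[12] a7 + a1 = 6 + 15 = 21; 21 < 22  OK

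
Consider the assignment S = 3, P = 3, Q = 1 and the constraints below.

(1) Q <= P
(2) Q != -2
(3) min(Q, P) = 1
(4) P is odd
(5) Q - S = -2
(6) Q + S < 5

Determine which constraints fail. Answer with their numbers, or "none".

(1) Q = 1, P = 3; 1 ≤ 3 — holds.
(2) Q = 1, and 1 ≠ -2 — holds.
(3) min(1, 3) = 1 — holds.
(4) P = 3 is odd — holds.
(5) Q - S = 1 - 3 = -2 — holds.
(6) Q + S = 1 + 3 = 4; 4 < 5 — holds.

Yes — all constraints hold.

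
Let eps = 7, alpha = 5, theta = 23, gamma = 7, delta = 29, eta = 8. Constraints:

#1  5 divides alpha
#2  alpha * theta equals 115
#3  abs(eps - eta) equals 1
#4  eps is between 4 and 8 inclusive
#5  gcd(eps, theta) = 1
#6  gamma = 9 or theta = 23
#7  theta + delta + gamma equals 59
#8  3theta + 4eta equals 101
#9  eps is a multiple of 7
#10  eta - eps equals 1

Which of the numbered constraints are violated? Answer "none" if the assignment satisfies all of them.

#1 5 / 5 = 1, so 5 divides 5 — holds.
#2 alpha * theta = 5 * 23 = 115 — holds.
#3 abs(7 - 8) = 1 — holds.
#4 eps = 7 lies in [4, 8] — holds.
#5 gcd(7, 23) = 1 — holds.
#6 gamma = 7 ≠ 9, but theta = 23 = 23 (second disjunct) — holds.
#7 theta + delta + gamma = 23 + 29 + 7 = 59 — holds.
#8 3theta + 4eta = 3(23) + 4(8) = 101 — holds.
#9 7 / 7 = 1, so 7 divides 7 — holds.
#10 eta - eps = 8 - 7 = 1 — holds.

The assignment satisfies every constraint.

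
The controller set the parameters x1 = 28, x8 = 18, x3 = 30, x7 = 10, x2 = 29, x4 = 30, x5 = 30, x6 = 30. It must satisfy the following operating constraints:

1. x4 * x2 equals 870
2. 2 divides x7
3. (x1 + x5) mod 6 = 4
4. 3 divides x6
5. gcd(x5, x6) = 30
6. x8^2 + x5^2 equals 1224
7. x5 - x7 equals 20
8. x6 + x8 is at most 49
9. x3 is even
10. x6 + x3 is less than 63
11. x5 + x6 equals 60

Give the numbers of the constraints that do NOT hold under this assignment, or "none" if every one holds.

1. x4 * x2 = 30 * 29 = 870  holds
2. 10 / 2 = 5, so 2 divides 10  holds
3. x1 + x5 = 58; 58 mod 6 = 4  holds
4. 30 / 3 = 10, so 3 divides 30  holds
5. gcd(30, 30) = 30  holds
6. x8^2 + x5^2 = 18^2 + 30^2 = 324 + 900 = 1224  holds
7. x5 - x7 = 30 - 10 = 20  holds
8. x6 + x8 = 30 + 18 = 48; 48 ≤ 49  holds
9. x3 = 30 is even  holds
10. x6 + x3 = 30 + 30 = 60; 60 < 63  holds
11. x5 + x6 = 30 + 30 = 60  holds

The assignment satisfies every constraint.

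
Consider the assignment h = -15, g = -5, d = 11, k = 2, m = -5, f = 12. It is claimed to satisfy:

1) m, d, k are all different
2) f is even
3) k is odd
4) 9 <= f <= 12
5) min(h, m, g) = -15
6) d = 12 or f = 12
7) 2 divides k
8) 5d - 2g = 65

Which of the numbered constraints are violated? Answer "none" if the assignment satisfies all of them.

Violated: 3.

1) values -5, 11, 2 are pairwise distinct — satisfied.
2) f = 12 is even — satisfied.
3) k = 2 is even — violated.
4) f = 12 lies in [9, 12] — satisfied.
5) min(-15, -5, -5) = -15 — satisfied.
6) d = 11 ≠ 12, but f = 12 = 12 (second disjunct) — satisfied.
7) 2 / 2 = 1, so 2 divides 2 — satisfied.
8) 5d - 2g = 5(11) - 2(-5) = 65 — satisfied.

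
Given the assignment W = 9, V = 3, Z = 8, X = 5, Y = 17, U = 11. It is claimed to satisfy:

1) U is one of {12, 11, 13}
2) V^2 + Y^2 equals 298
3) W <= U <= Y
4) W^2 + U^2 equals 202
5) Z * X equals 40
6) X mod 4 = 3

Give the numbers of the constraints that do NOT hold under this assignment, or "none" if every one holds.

1) U = 11 is in {12, 11, 13}  true
2) V^2 + Y^2 = 3^2 + 17^2 = 9 + 289 = 298  true
3) values 9 <= 11 <= 17  true
4) W^2 + U^2 = 9^2 + 11^2 = 81 + 121 = 202  true
5) Z * X = 8 * 5 = 40  true
6) 5 mod 4 = 1, not 3  false

No — constraint 6 is not satisfied.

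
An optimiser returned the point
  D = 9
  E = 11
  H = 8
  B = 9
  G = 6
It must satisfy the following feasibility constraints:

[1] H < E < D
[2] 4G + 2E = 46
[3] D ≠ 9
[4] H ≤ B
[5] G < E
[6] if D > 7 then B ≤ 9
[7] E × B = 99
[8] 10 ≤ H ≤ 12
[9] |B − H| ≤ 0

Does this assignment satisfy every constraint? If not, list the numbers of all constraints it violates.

Constraints 1, 3, 8, 9 are violated.

[1] values 8, 11, 9; E = 11 is not < D = 9  ✘
[2] 4G + 2E = 4(6) + 2(11) = 46  ✔
[3] D = 9, but 9 is required to differ  ✘
[4] H = 8, B = 9; 8 ≤ 9  ✔
[5] G = 6, E = 11; 6 < 11  ✔
[6] D = 9 > 7, so we need B ≤ 9; B = 9 ≤ 9  ✔
[7] E × B = 11 × 9 = 99  ✔
[8] H = 8 is outside [10, 12]  ✘
[9] |9 − 8| = 1; 1 > 0, exceeds bound 0  ✘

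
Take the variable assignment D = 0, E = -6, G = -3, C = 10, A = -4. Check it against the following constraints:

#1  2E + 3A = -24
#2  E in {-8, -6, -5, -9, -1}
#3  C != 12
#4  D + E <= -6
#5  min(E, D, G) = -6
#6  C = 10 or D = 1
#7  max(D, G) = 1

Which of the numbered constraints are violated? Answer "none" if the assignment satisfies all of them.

Violated: 7.

#1 2E + 3A = 2(-6) + 3(-4) = -24  yes
#2 E = -6 is in {-8, -6, -5, -9, -1}  yes
#3 C = 10, and 10 ≠ 12  yes
#4 D + E = 0 + (-6) = -6; -6 ≤ -6  yes
#5 min(-6, 0, -3) = -6  yes
#6 C = 10 = 10 (first disjunct)  yes
#7 max(0, -3) = 0, not 1  no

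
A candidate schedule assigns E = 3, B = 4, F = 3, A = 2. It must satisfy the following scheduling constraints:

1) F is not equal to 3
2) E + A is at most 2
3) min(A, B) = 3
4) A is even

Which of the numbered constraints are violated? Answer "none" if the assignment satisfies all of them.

1) F = 3, but 3 is required to differ — violated.
2) E + A = 3 + 2 = 5; 5 > 2, bound 2 not met — violated.
3) min(2, 4) = 2, not 3 — violated.
4) A = 2 is even — satisfied.

Constraints 1, 2, and 3 are violated.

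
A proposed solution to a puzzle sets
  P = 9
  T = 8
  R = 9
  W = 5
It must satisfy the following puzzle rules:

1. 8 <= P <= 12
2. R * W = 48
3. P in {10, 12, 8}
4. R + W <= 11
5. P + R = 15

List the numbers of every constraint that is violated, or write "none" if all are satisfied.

The assignment fails constraints 2, 3, 4, and 5.

1. P = 9 lies in [8, 12] — holds.
2. R * W = 9 * 5 = 45, not 48 — does not hold.
3. P = 9 is not in {10, 12, 8} — does not hold.
4. R + W = 9 + 5 = 14; 14 > 11, bound 11 not met — does not hold.
5. P + R = 9 + 9 = 18, not 15 — does not hold.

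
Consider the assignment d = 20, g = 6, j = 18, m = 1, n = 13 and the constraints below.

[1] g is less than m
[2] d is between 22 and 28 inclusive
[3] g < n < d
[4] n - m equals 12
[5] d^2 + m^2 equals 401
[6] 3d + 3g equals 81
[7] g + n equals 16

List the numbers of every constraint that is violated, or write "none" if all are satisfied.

Constraints 1, 2, 6, 7 do not hold.

[1] g = 6, m = 1; 6 ≥ 1 (want <) — fails.
[2] d = 20 is outside [22, 28] — fails.
[3] values 6 < 13 < 20 — holds.
[4] n - m = 13 - 1 = 12 — holds.
[5] d^2 + m^2 = 20^2 + 1^2 = 400 + 1 = 401 — holds.
[6] 3d + 3g = 3(20) + 3(6) = 78, not 81 — fails.
[7] g + n = 6 + 13 = 19, not 16 — fails.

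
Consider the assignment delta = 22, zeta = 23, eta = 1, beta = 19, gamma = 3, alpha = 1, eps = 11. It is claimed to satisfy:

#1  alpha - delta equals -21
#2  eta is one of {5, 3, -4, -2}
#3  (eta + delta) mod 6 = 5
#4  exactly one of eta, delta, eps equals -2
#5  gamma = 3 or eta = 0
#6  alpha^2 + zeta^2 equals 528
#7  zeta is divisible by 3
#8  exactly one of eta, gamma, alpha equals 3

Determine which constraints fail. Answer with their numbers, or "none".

Violated: 2, 4, 6, and 7.

#1 alpha - delta = 1 - 22 = -21  ✔
#2 eta = 1 is not in {5, 3, -4, -2}  ✘
#3 eta + delta = 23; 23 mod 6 = 5  ✔
#4 eta=1, delta=22, eps=11; 0 of them equal -2, not exactly one  ✘
#5 gamma = 3 = 3 (first disjunct)  ✔
#6 alpha^2 + zeta^2 = 1^2 + 23^2 = 1 + 529 = 530, not 528  ✘
#7 23 = 3*7 + 2, so 3 does not divide 23  ✘
#8 eta=1, gamma=3, alpha=1; 1 of them equals 3  ✔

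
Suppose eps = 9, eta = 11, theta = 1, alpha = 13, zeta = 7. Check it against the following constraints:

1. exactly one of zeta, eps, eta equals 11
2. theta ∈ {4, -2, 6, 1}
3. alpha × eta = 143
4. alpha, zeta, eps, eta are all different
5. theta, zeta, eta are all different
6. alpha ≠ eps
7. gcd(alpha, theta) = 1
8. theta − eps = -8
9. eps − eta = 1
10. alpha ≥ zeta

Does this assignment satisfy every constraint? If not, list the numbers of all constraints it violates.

1. zeta=7, eps=9, eta=11; 1 of them equals 11 — satisfied.
2. theta = 1 is in {4, -2, 6, 1} — satisfied.
3. alpha × eta = 13 × 11 = 143 — satisfied.
4. values 13, 7, 9, 11 are pairwise distinct — satisfied.
5. values 1, 7, 11 are pairwise distinct — satisfied.
6. alpha = 13, eps = 9; distinct — satisfied.
7. gcd(13, 1) = 1 — satisfied.
8. theta − eps = 1 − 9 = -8 — satisfied.
9. eps − eta = 9 − 11 = -2, not 1 — violated.
10. alpha = 13, zeta = 7; 13 ≥ 7 — satisfied.

Constraint 9 is violated.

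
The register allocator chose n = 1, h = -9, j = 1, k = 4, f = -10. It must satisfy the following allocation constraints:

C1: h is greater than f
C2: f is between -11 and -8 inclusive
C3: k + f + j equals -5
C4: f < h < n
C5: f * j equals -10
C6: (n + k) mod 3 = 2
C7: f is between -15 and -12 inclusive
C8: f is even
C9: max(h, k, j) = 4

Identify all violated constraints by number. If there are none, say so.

Constraint 7 does not hold.

C1: h = -9, f = -10; -9 > -10  ✔
C2: f = -10 lies in [-11, -8]  ✔
C3: k + f + j = 4 + (-10) + 1 = -5  ✔
C4: values -10 < -9 < 1  ✔
C5: f * j = -10 * 1 = -10  ✔
C6: n + k = 5; 5 mod 3 = 2  ✔
C7: f = -10 is outside [-15, -12]  ✘
C8: f = -10 is even  ✔
C9: max(-9, 4, 1) = 4  ✔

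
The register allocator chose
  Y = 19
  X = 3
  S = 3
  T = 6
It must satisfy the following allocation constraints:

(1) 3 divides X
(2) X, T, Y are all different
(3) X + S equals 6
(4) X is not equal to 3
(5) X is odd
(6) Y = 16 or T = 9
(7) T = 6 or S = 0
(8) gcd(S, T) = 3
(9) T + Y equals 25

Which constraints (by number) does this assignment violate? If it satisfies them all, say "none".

Constraints 4 and 6 are violated.

(1) 3 / 3 = 1, so 3 divides 3  yes
(2) values 3, 6, 19 are pairwise distinct  yes
(3) X + S = 3 + 3 = 6  yes
(4) X = 3, but 3 is required to differ  no
(5) X = 3 is odd  yes
(6) Y = 19 ≠ 16 and T = 6 ≠ 9; both disjuncts false  no
(7) T = 6 = 6 (first disjunct)  yes
(8) gcd(3, 6) = 3  yes
(9) T + Y = 6 + 19 = 25  yes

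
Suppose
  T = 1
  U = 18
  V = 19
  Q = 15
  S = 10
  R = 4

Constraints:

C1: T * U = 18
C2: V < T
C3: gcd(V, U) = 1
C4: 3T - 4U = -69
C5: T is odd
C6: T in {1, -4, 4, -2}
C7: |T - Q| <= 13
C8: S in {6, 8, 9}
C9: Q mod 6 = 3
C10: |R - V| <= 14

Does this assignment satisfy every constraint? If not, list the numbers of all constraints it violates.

C1: T * U = 1 * 18 = 18 — OK.
C2: V = 19, T = 1; 19 ≥ 1 (want <) — violated.
C3: gcd(19, 18) = 1 — OK.
C4: 3T - 4U = 3(1) - 4(18) = -69 — OK.
C5: T = 1 is odd — OK.
C6: T = 1 is in {1, -4, 4, -2} — OK.
C7: |1 - 15| = 14; 14 > 13, exceeds bound 13 — violated.
C8: S = 10 is not in {6, 8, 9} — violated.
C9: 15 mod 6 = 3 — OK.
C10: |4 - 19| = 15; 15 > 14, exceeds bound 14 — violated.

No — constraints 2, 7, 8, and 10 are not satisfied.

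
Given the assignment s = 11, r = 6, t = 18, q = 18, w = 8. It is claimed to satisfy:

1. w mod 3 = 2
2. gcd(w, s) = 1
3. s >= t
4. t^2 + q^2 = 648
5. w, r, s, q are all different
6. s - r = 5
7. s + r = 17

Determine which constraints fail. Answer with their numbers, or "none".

1. 8 mod 3 = 2  true
2. gcd(8, 11) = 1  true
3. s = 11, t = 18; 11 < 18 (want ≥)  false
4. t^2 + q^2 = 18^2 + 18^2 = 324 + 324 = 648  true
5. values 8, 6, 11, 18 are pairwise distinct  true
6. s - r = 11 - 6 = 5  true
7. s + r = 11 + 6 = 17  true

Violated: 3.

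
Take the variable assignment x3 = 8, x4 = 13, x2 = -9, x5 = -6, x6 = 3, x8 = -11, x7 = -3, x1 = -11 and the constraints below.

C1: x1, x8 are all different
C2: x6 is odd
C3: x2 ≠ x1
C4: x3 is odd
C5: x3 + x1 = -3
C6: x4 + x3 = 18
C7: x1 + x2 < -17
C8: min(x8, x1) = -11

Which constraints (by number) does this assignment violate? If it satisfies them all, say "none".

The assignment fails constraints 1, 4, and 6.

C1: x1 = x8 = -11, not all different  fails
C2: x6 = 3 is odd  holds
C3: x2 = -9, x1 = -11; distinct  holds
C4: x3 = 8 is even  fails
C5: x3 + x1 = 8 + (-11) = -3  holds
C6: x4 + x3 = 13 + 8 = 21, not 18  fails
C7: x1 + x2 = -11 + (-9) = -20; -20 < -17  holds
C8: min(-11, -11) = -11  holds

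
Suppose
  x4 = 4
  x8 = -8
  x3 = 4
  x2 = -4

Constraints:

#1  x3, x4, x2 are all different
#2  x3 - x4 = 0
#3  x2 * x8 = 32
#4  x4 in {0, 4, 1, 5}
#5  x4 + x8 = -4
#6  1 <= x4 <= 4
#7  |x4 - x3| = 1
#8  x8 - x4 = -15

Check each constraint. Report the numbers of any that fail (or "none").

Constraints 1, 7, 8 do not hold.

#1 x3 = x4 = 4, not all different  false
#2 x3 - x4 = 4 - 4 = 0  true
#3 x2 * x8 = -4 * (-8) = 32  true
#4 x4 = 4 is in {0, 4, 1, 5}  true
#5 x4 + x8 = 4 + (-8) = -4  true
#6 x4 = 4 lies in [1, 4]  true
#7 |4 - 4| = 0, not 1  false
#8 x8 - x4 = -8 - 4 = -12, not -15  false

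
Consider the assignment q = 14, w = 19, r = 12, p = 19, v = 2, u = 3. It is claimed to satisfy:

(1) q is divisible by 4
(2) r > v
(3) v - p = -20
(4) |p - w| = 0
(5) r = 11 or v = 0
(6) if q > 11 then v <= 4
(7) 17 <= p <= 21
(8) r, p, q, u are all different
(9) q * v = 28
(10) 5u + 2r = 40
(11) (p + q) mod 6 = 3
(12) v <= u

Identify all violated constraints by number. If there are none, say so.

(1) 14 = 4*3 + 2, so 4 does not divide 14 — fails.
(2) r = 12, v = 2; 12 > 2 — holds.
(3) v - p = 2 - 19 = -17, not -20 — fails.
(4) |19 - 19| = 0 — holds.
(5) r = 12 ≠ 11 and v = 2 ≠ 0; both disjuncts false — fails.
(6) q = 14 > 11, so we need v ≤ 4; v = 2 ≤ 4 — holds.
(7) p = 19 lies in [17, 21] — holds.
(8) values 12, 19, 14, 3 are pairwise distinct — holds.
(9) q * v = 14 * 2 = 28 — holds.
(10) 5u + 2r = 5(3) + 2(12) = 39, not 40 — fails.
(11) p + q = 33; 33 mod 6 = 3 — holds.
(12) v = 2, u = 3; 2 ≤ 3 — holds.

Constraints 1, 3, 5, and 10 do not hold.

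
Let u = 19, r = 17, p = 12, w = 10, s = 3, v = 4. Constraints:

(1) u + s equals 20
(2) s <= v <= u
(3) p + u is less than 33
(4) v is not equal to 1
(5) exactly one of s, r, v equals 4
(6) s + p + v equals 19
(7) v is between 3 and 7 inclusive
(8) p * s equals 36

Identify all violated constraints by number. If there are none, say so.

No — constraint 1 is not satisfied.

(1) u + s = 19 + 3 = 22, not 20  false
(2) values 3 <= 4 <= 19  true
(3) p + u = 12 + 19 = 31; 31 < 33  true
(4) v = 4, and 4 ≠ 1  true
(5) s=3, r=17, v=4; 1 of them equals 4  true
(6) s + p + v = 3 + 12 + 4 = 19  true
(7) v = 4 lies in [3, 7]  true
(8) p * s = 12 * 3 = 36  true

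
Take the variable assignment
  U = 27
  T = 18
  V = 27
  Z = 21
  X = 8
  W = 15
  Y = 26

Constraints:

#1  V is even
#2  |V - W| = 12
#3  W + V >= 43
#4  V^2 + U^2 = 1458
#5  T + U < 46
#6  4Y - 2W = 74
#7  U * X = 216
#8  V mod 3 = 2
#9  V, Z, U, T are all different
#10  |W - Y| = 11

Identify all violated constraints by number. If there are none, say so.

#1 V = 27 is odd  false
#2 |27 - 15| = 12  true
#3 W + V = 15 + 27 = 42; 42 < 43, bound 43 not met  false
#4 V^2 + U^2 = 27^2 + 27^2 = 729 + 729 = 1458  true
#5 T + U = 18 + 27 = 45; 45 < 46  true
#6 4Y - 2W = 4(26) - 2(15) = 74  true
#7 U * X = 27 * 8 = 216  true
#8 27 mod 3 = 0, not 2  false
#9 V = U = 27, not all different  false
#10 |15 - 26| = 11  true

No — constraints 1, 3, 8, 9 are not satisfied.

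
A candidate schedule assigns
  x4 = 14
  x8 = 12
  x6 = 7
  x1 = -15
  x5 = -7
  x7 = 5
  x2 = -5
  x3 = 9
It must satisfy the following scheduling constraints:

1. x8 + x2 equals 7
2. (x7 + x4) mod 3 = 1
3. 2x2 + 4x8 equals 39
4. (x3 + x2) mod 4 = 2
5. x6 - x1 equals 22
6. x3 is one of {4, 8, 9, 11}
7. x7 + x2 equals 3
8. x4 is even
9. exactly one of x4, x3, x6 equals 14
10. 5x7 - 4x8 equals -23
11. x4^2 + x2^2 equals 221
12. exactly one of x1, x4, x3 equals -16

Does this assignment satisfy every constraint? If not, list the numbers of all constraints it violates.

Violated: 3, 4, 7, 12.

1. x8 + x2 = 12 + (-5) = 7 — OK.
2. x7 + x4 = 19; 19 mod 3 = 1 — OK.
3. 2x2 + 4x8 = 2(-5) + 4(12) = 38, not 39 — violated.
4. x3 + x2 = 4; 4 mod 4 = 0, not 2 — violated.
5. x6 - x1 = 7 - (-15) = 22 — OK.
6. x3 = 9 is in {4, 8, 9, 11} — OK.
7. x7 + x2 = 5 + (-5) = 0, not 3 — violated.
8. x4 = 14 is even — OK.
9. x4=14, x3=9, x6=7; 1 of them equals 14 — OK.
10. 5x7 - 4x8 = 5(5) - 4(12) = -23 — OK.
11. x4^2 + x2^2 = 14^2 + (-5)^2 = 196 + 25 = 221 — OK.
12. x1=-15, x4=14, x3=9; 0 of them equal -16, not exactly one — violated.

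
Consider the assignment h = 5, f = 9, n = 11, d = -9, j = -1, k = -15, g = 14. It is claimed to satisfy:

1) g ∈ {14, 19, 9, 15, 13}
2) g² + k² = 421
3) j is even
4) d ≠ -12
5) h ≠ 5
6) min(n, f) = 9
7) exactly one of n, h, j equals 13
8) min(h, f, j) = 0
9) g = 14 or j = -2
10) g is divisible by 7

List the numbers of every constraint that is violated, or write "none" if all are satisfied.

1) g = 14 is in {14, 19, 9, 15, 13} — satisfied.
2) g² + k² = 14² + (-15)² = 196 + 225 = 421 — satisfied.
3) j = -1 is odd — violated.
4) d = -9, and -9 ≠ -12 — satisfied.
5) h = 5, but 5 is required to differ — violated.
6) min(11, 9) = 9 — satisfied.
7) n=11, h=5, j=-1; 0 of them equal 13, not exactly one — violated.
8) min(5, 9, -1) = -1, not 0 — violated.
9) g = 14 = 14 (first disjunct) — satisfied.
10) 14 / 7 = 2, so 7 divides 14 — satisfied.

No — constraints 3, 5, 7, and 8 are not satisfied.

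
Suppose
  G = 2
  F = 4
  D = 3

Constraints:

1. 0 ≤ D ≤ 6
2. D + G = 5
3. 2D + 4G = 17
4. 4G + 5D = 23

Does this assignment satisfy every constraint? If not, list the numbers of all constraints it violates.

1. D = 3 lies in [0, 6]  ✔
2. D + G = 3 + 2 = 5  ✔
3. 2D + 4G = 2(3) + 4(2) = 14, not 17  ✘
4. 4G + 5D = 4(2) + 5(3) = 23  ✔

The assignment fails constraint 3.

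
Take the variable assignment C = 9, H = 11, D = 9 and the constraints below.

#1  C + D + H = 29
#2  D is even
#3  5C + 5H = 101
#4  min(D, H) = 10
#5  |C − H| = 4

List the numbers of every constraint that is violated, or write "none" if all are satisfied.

The assignment fails constraints 2, 3, 4, 5.

#1 C + D + H = 9 + 9 + 11 = 29 — holds.
#2 D = 9 is odd — fails.
#3 5C + 5H = 5(9) + 5(11) = 100, not 101 — fails.
#4 min(9, 11) = 9, not 10 — fails.
#5 |9 − 11| = 2, not 4 — fails.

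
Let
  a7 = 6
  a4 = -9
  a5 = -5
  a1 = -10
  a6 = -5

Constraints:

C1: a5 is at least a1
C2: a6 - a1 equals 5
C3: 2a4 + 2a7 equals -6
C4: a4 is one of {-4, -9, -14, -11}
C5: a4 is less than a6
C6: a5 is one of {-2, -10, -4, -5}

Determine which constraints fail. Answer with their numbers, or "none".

C1: a5 = -5, a1 = -10; -5 ≥ -10 — holds.
C2: a6 - a1 = -5 - (-10) = 5 — holds.
C3: 2a4 + 2a7 = 2(-9) + 2(6) = -6 — holds.
C4: a4 = -9 is in {-4, -9, -14, -11} — holds.
C5: a4 = -9, a6 = -5; -9 < -5 — holds.
C6: a5 = -5 is in {-2, -10, -4, -5} — holds.

All constraints are satisfied.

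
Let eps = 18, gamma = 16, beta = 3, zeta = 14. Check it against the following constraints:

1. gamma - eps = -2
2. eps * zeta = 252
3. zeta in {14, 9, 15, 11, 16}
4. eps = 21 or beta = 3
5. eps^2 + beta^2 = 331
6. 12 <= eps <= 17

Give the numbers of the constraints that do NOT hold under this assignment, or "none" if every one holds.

The assignment fails constraints 5 and 6.

1. gamma - eps = 16 - 18 = -2 — satisfied.
2. eps * zeta = 18 * 14 = 252 — satisfied.
3. zeta = 14 is in {14, 9, 15, 11, 16} — satisfied.
4. eps = 18 ≠ 21, but beta = 3 = 3 (second disjunct) — satisfied.
5. eps^2 + beta^2 = 18^2 + 3^2 = 324 + 9 = 333, not 331 — violated.
6. eps = 18 is outside [12, 17] — violated.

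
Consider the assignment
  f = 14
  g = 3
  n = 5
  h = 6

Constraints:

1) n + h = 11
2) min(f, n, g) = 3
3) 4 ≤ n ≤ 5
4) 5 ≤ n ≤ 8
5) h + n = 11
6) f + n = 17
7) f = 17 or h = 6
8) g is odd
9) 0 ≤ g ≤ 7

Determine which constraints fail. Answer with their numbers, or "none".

1) n + h = 5 + 6 = 11  yes
2) min(14, 5, 3) = 3  yes
3) n = 5 lies in [4, 5]  yes
4) n = 5 lies in [5, 8]  yes
5) h + n = 6 + 5 = 11  yes
6) f + n = 14 + 5 = 19, not 17  no
7) f = 14 ≠ 17, but h = 6 = 6 (second disjunct)  yes
8) g = 3 is odd  yes
9) g = 3 lies in [0, 7]  yes

The assignment fails constraint 6.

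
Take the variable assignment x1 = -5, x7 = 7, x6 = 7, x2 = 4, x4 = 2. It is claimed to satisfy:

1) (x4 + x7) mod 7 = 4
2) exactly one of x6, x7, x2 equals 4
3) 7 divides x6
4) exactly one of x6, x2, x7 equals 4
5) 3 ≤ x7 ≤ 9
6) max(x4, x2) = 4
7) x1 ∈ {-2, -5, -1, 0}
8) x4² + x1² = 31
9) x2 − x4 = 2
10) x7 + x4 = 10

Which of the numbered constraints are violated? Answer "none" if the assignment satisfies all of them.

Constraints 1, 8, 10 are violated.

1) x4 + x7 = 9; 9 mod 7 = 2, not 4 — does not hold.
2) x6=7, x7=7, x2=4; 1 of them equals 4 — holds.
3) 7 / 7 = 1, so 7 divides 7 — holds.
4) x6=7, x2=4, x7=7; 1 of them equals 4 — holds.
5) x7 = 7 lies in [3, 9] — holds.
6) max(2, 4) = 4 — holds.
7) x1 = -5 is in {-2, -5, -1, 0} — holds.
8) x4² + x1² = 2² + (-5)² = 4 + 25 = 29, not 31 — does not hold.
9) x2 − x4 = 4 − 2 = 2 — holds.
10) x7 + x4 = 7 + 2 = 9, not 10 — does not hold.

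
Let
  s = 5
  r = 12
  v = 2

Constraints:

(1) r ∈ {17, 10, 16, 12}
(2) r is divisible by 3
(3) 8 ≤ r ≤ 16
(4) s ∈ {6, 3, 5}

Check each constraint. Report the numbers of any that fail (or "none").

(1) r = 12 is in {17, 10, 16, 12} — holds.
(2) 12 / 3 = 4, so 3 divides 12 — holds.
(3) r = 12 lies in [8, 16] — holds.
(4) s = 5 is in {6, 3, 5} — holds.

The assignment satisfies every constraint.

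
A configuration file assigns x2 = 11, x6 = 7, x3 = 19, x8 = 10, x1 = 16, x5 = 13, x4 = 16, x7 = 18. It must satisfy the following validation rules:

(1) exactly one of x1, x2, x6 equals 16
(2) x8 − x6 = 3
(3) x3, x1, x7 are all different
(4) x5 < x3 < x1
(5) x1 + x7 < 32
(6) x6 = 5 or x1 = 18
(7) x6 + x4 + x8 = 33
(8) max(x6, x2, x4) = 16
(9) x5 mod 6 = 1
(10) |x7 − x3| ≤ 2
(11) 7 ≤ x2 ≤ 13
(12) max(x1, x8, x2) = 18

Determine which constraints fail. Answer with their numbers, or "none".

(1) x1=16, x2=11, x6=7; 1 of them equals 16  true
(2) x8 − x6 = 10 − 7 = 3  true
(3) values 19, 16, 18 are pairwise distinct  true
(4) values 13, 19, 16; x3 = 19 is not < x1 = 16  false
(5) x1 + x7 = 16 + 18 = 34; 34 ≥ 32, bound 32 not met  false
(6) x6 = 7 ≠ 5 and x1 = 16 ≠ 18; both disjuncts false  false
(7) x6 + x4 + x8 = 7 + 16 + 10 = 33  true
(8) max(7, 11, 16) = 16  true
(9) 13 mod 6 = 1  true
(10) |18 − 19| = 1; 1 ≤ 2  true
(11) x2 = 11 lies in [7, 13]  true
(12) max(16, 10, 11) = 16, not 18  false

No — constraints 4, 5, 6, and 12 are not satisfied.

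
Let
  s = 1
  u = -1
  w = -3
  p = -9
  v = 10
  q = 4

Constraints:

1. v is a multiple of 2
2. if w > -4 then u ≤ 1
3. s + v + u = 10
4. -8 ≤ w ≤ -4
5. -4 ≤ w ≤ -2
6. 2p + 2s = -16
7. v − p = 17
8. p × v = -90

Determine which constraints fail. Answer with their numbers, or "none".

1. 10 / 2 = 5, so 2 divides 10  ✔
2. w = -3 > -4, so we need u ≤ 1; u = -1 ≤ 1  ✔
3. s + v + u = 1 + 10 + (-1) = 10  ✔
4. w = -3 is outside [-8, -4]  ✘
5. w = -3 lies in [-4, -2]  ✔
6. 2p + 2s = 2(-9) + 2(1) = -16  ✔
7. v − p = 10 − (-9) = 19, not 17  ✘
8. p × v = -9 × 10 = -90  ✔

The assignment fails constraints 4, 7.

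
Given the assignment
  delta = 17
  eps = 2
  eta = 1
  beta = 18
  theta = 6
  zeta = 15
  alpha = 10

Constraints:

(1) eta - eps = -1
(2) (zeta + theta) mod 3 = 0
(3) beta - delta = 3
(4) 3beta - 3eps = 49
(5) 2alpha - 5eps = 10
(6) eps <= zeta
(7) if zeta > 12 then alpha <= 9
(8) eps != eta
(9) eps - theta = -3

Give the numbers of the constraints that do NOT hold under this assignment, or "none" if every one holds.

The assignment fails constraints 3, 4, 7, and 9.

(1) eta - eps = 1 - 2 = -1  ✓
(2) zeta + theta = 21; 21 mod 3 = 0  ✓
(3) beta - delta = 18 - 17 = 1, not 3  ✗
(4) 3beta - 3eps = 3(18) - 3(2) = 48, not 49  ✗
(5) 2alpha - 5eps = 2(10) - 5(2) = 10  ✓
(6) eps = 2, zeta = 15; 2 ≤ 15  ✓
(7) zeta = 15 > 12, so we need alpha ≤ 9; but alpha = 10 > 9  ✗
(8) eps = 2, eta = 1; distinct  ✓
(9) eps - theta = 2 - 6 = -4, not -3  ✗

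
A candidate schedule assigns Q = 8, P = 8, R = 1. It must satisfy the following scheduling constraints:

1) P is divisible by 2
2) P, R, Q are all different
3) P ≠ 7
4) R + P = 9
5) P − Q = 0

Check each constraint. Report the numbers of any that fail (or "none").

1) 8 / 2 = 4, so 2 divides 8  yes
2) P = Q = 8, not all different  no
3) P = 8, and 8 ≠ 7  yes
4) R + P = 1 + 8 = 9  yes
5) P − Q = 8 − 8 = 0  yes

No — constraint 2 is not satisfied.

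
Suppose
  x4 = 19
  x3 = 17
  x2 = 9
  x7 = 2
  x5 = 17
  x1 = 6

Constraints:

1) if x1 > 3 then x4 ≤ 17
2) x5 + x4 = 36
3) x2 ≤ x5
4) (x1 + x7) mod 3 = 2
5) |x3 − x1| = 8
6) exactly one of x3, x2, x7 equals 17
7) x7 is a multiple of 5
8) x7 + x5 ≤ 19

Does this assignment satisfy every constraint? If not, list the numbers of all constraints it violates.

No — constraints 1, 5, 7 are not satisfied.

1) x1 = 6 > 3, so we need x4 ≤ 17; but x4 = 19 > 17  false
2) x5 + x4 = 17 + 19 = 36  true
3) x2 = 9, x5 = 17; 9 ≤ 17  true
4) x1 + x7 = 8; 8 mod 3 = 2  true
5) |17 − 6| = 11, not 8  false
6) x3=17, x2=9, x7=2; 1 of them equals 17  true
7) 2 = 5×0 + 2, so 5 does not divide 2  false
8) x7 + x5 = 2 + 17 = 19; 19 ≤ 19  true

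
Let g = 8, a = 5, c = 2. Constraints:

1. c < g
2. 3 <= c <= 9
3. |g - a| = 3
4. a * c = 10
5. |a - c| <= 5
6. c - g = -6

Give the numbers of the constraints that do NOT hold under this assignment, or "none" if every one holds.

No — constraint 2 is not satisfied.

1. c = 2, g = 8; 2 < 8  yes
2. c = 2 is outside [3, 9]  no
3. |8 - 5| = 3  yes
4. a * c = 5 * 2 = 10  yes
5. |5 - 2| = 3; 3 ≤ 5  yes
6. c - g = 2 - 8 = -6  yes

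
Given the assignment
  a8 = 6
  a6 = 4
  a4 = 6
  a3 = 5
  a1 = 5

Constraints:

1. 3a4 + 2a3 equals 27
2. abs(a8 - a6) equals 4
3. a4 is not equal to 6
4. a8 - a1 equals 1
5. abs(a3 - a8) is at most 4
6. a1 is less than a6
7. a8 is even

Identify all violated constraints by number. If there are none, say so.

1. 3a4 + 2a3 = 3(6) + 2(5) = 28, not 27 — violated.
2. abs(6 - 4) = 2, not 4 — violated.
3. a4 = 6, but 6 is required to differ — violated.
4. a8 - a1 = 6 - 5 = 1 — OK.
5. abs(5 - 6) = 1; 1 ≤ 4 — OK.
6. a1 = 5, a6 = 4; 5 ≥ 4 (want <) — violated.
7. a8 = 6 is even — OK.

Violated: 1, 2, 3, and 6.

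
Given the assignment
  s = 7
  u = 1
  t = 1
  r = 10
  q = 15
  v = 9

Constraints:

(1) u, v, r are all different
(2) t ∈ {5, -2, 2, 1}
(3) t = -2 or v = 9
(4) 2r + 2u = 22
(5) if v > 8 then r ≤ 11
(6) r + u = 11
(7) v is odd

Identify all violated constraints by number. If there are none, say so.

(1) values 1, 9, 10 are pairwise distinct  holds
(2) t = 1 is in {5, -2, 2, 1}  holds
(3) t = 1 ≠ -2, but v = 9 = 9 (second disjunct)  holds
(4) 2r + 2u = 2(10) + 2(1) = 22  holds
(5) v = 9 > 8, so we need r ≤ 11; r = 10 ≤ 11  holds
(6) r + u = 10 + 1 = 11  holds
(7) v = 9 is odd  holds

No violations.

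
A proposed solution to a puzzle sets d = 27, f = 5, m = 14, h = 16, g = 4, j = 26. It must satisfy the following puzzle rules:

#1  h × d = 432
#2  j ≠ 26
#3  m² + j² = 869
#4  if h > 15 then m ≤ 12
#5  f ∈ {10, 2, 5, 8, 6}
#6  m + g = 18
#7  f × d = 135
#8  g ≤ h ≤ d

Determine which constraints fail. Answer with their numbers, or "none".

No — constraints 2, 3, and 4 are not satisfied.

#1 h × d = 16 × 27 = 432 — holds.
#2 j = 26, but 26 is required to differ — does not hold.
#3 m² + j² = 14² + 26² = 196 + 676 = 872, not 869 — does not hold.
#4 h = 16 > 15, so we need m ≤ 12; but m = 14 > 12 — does not hold.
#5 f = 5 is in {10, 2, 5, 8, 6} — holds.
#6 m + g = 14 + 4 = 18 — holds.
#7 f × d = 5 × 27 = 135 — holds.
#8 values 4 ≤ 16 ≤ 27 — holds.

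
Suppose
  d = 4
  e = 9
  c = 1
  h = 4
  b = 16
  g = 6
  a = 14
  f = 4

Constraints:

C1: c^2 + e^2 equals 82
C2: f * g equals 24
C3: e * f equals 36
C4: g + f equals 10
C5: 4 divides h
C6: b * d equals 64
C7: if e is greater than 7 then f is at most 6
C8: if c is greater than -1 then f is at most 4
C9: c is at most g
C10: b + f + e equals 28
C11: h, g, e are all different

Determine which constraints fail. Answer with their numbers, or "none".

No — constraint 10 is not satisfied.

C1: c^2 + e^2 = 1^2 + 9^2 = 1 + 81 = 82  holds
C2: f * g = 4 * 6 = 24  holds
C3: e * f = 9 * 4 = 36  holds
C4: g + f = 6 + 4 = 10  holds
C5: 4 / 4 = 1, so 4 divides 4  holds
C6: b * d = 16 * 4 = 64  holds
C7: e = 9 > 7, so we need f ≤ 6; f = 4 ≤ 6  holds
C8: c = 1 > -1, so we need f ≤ 4; f = 4 ≤ 4  holds
C9: c = 1, g = 6; 1 ≤ 6  holds
C10: b + f + e = 16 + 4 + 9 = 29, not 28  fails
C11: values 4, 6, 9 are pairwise distinct  holds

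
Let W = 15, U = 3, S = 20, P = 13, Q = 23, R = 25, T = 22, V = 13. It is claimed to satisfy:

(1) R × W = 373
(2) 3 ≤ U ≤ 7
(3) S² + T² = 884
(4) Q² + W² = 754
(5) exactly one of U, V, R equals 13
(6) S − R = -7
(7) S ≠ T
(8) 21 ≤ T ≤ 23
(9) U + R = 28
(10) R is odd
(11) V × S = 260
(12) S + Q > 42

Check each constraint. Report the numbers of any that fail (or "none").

The assignment fails constraints 1 and 6.

(1) R × W = 25 × 15 = 375, not 373 — does not hold.
(2) U = 3 lies in [3, 7] — holds.
(3) S² + T² = 20² + 22² = 400 + 484 = 884 — holds.
(4) Q² + W² = 23² + 15² = 529 + 225 = 754 — holds.
(5) U=3, V=13, R=25; 1 of them equals 13 — holds.
(6) S − R = 20 − 25 = -5, not -7 — does not hold.
(7) S = 20, T = 22; distinct — holds.
(8) T = 22 lies in [21, 23] — holds.
(9) U + R = 3 + 25 = 28 — holds.
(10) R = 25 is odd — holds.
(11) V × S = 13 × 20 = 260 — holds.
(12) S + Q = 20 + 23 = 43; 43 > 42 — holds.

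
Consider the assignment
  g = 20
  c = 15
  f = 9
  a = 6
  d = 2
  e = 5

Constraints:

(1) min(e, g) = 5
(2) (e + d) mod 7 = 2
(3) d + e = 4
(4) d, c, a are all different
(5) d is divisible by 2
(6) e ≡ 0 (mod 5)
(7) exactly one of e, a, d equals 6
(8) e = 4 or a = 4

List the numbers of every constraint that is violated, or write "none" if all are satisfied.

(1) min(5, 20) = 5  OK
(2) e + d = 7; 7 mod 7 = 0, not 2  FAIL
(3) d + e = 2 + 5 = 7, not 4  FAIL
(4) values 2, 15, 6 are pairwise distinct  OK
(5) 2 / 2 = 1, so 2 divides 2  OK
(6) 5 mod 5 = 0  OK
(7) e=5, a=6, d=2; 1 of them equals 6  OK
(8) e = 5 ≠ 4 and a = 6 ≠ 4; both disjuncts false  FAIL

Constraints 2, 3, and 8 do not hold.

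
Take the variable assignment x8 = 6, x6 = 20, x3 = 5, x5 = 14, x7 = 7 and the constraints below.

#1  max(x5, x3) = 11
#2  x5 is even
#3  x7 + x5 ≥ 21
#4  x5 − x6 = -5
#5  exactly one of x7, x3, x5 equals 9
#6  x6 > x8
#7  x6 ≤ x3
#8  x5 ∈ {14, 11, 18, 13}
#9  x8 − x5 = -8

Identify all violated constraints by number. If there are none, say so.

#1 max(14, 5) = 14, not 11 — violated.
#2 x5 = 14 is even — OK.
#3 x7 + x5 = 7 + 14 = 21; 21 ≥ 21 — OK.
#4 x5 − x6 = 14 − 20 = -6, not -5 — violated.
#5 x7=7, x3=5, x5=14; 0 of them equal 9, not exactly one — violated.
#6 x6 = 20, x8 = 6; 20 > 6 — OK.
#7 x6 = 20, x3 = 5; 20 > 5 (want ≤) — violated.
#8 x5 = 14 is in {14, 11, 18, 13} — OK.
#9 x8 − x5 = 6 − 14 = -8 — OK.

Constraints 1, 4, 5, 7 do not hold.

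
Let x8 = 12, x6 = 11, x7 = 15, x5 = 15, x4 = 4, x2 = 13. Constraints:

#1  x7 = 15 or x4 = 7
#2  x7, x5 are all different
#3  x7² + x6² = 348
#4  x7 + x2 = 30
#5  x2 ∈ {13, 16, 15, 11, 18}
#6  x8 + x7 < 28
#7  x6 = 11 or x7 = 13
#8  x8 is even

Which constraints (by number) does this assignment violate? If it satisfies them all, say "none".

Violated: 2, 3, and 4.

#1 x7 = 15 = 15 (first disjunct)  holds
#2 x7 = x5 = 15, not all different  fails
#3 x7² + x6² = 15² + 11² = 225 + 121 = 346, not 348  fails
#4 x7 + x2 = 15 + 13 = 28, not 30  fails
#5 x2 = 13 is in {13, 16, 15, 11, 18}  holds
#6 x8 + x7 = 12 + 15 = 27; 27 < 28  holds
#7 x6 = 11 = 11 (first disjunct)  holds
#8 x8 = 12 is even  holds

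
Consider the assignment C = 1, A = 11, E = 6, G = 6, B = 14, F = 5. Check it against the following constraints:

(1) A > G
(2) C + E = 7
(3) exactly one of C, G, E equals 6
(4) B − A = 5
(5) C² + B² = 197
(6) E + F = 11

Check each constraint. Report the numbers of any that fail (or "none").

(1) A = 11, G = 6; 11 > 6 — satisfied.
(2) C + E = 1 + 6 = 7 — satisfied.
(3) C=1, G=6, E=6; 2 of them equal 6, not exactly one — violated.
(4) B − A = 14 − 11 = 3, not 5 — violated.
(5) C² + B² = 1² + 14² = 1 + 196 = 197 — satisfied.
(6) E + F = 6 + 5 = 11 — satisfied.

Constraints 3 and 4 are violated.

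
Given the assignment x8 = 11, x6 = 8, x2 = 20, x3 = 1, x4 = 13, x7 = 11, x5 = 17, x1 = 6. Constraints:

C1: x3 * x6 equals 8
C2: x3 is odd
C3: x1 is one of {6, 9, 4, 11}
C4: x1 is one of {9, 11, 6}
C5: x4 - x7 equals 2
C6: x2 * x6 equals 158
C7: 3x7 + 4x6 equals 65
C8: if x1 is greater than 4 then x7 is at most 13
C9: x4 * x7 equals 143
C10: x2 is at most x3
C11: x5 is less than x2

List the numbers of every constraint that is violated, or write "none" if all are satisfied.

C1: x3 * x6 = 1 * 8 = 8 — satisfied.
C2: x3 = 1 is odd — satisfied.
C3: x1 = 6 is in {6, 9, 4, 11} — satisfied.
C4: x1 = 6 is in {9, 11, 6} — satisfied.
C5: x4 - x7 = 13 - 11 = 2 — satisfied.
C6: x2 * x6 = 20 * 8 = 160, not 158 — violated.
C7: 3x7 + 4x6 = 3(11) + 4(8) = 65 — satisfied.
C8: x1 = 6 > 4, so we need x7 ≤ 13; x7 = 11 ≤ 13 — satisfied.
C9: x4 * x7 = 13 * 11 = 143 — satisfied.
C10: x2 = 20, x3 = 1; 20 > 1 (want ≤) — violated.
C11: x5 = 17, x2 = 20; 17 < 20 — satisfied.

Constraints 6, 10 do not hold.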